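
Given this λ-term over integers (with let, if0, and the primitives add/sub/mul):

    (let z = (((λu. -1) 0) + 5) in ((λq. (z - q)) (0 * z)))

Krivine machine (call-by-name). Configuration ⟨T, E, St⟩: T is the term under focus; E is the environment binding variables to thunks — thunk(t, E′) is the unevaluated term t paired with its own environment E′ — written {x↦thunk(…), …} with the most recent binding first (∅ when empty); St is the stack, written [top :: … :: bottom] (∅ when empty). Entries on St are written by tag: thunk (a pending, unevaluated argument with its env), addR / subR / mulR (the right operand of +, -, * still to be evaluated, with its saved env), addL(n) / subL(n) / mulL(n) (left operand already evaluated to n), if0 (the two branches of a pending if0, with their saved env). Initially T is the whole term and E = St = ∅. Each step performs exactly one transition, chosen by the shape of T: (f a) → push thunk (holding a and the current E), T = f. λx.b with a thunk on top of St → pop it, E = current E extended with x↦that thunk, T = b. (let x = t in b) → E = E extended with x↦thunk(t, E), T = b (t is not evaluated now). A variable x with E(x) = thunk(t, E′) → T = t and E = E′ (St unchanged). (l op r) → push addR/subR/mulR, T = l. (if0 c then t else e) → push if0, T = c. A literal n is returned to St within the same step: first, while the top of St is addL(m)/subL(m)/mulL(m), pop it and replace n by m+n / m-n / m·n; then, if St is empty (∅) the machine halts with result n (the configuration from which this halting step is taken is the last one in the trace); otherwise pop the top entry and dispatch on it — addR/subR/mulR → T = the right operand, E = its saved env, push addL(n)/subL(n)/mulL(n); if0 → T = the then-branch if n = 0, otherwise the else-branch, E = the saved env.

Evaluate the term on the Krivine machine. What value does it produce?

0. [T=(let z = (((λu. -1) 0) + 5) in ((λq. (z - q)) (0 * z))) | E=∅ | St=∅]
1. [T=((λq. (z - q)) (0 * z)) | E={z↦thunk((((λu. -1) 0) + 5), ∅)} | St=∅]
2. [T=(λq. (z - q)) | E={z↦thunk((((λu. -1) 0) + 5), ∅)} | St=[thunk]]
3. [T=(z - q) | E={q↦thunk((0 * z), {z↦thunk((((λu. -1) 0) + 5), ∅)}), z↦thunk((((λu. -1) 0) + 5), ∅)} | St=∅]
4. [T=z | E={q↦thunk((0 * z), {z↦thunk((((λu. -1) 0) + 5), ∅)}), z↦thunk((((λu. -1) 0) + 5), ∅)} | St=[subR]]
5. [T=(((λu. -1) 0) + 5) | E=∅ | St=[subR]]
6. [T=((λu. -1) 0) | E=∅ | St=[addR :: subR]]
7. [T=(λu. -1) | E=∅ | St=[thunk :: addR :: subR]]
8. [T=-1 | E={u↦thunk(0, ∅)} | St=[addR :: subR]]
9. [T=5 | E=∅ | St=[addL(-1) :: subR]]
10. [T=q | E={q↦thunk((0 * z), {z↦thunk((((λu. -1) 0) + 5), ∅)}), z↦thunk((((λu. -1) 0) + 5), ∅)} | St=[subL(4)]]
11. [T=(0 * z) | E={z↦thunk((((λu. -1) 0) + 5), ∅)} | St=[subL(4)]]
12. [T=0 | E={z↦thunk((((λu. -1) 0) + 5), ∅)} | St=[mulR :: subL(4)]]
13. [T=z | E={z↦thunk((((λu. -1) 0) + 5), ∅)} | St=[mulL(0) :: subL(4)]]
14. [T=(((λu. -1) 0) + 5) | E=∅ | St=[mulL(0) :: subL(4)]]
15. [T=((λu. -1) 0) | E=∅ | St=[addR :: mulL(0) :: subL(4)]]
16. [T=(λu. -1) | E=∅ | St=[thunk :: addR :: mulL(0) :: subL(4)]]
17. [T=-1 | E={u↦thunk(0, ∅)} | St=[addR :: mulL(0) :: subL(4)]]
18. [T=5 | E=∅ | St=[addL(-1) :: mulL(0) :: subL(4)]]
→ final value 4

Answer: 4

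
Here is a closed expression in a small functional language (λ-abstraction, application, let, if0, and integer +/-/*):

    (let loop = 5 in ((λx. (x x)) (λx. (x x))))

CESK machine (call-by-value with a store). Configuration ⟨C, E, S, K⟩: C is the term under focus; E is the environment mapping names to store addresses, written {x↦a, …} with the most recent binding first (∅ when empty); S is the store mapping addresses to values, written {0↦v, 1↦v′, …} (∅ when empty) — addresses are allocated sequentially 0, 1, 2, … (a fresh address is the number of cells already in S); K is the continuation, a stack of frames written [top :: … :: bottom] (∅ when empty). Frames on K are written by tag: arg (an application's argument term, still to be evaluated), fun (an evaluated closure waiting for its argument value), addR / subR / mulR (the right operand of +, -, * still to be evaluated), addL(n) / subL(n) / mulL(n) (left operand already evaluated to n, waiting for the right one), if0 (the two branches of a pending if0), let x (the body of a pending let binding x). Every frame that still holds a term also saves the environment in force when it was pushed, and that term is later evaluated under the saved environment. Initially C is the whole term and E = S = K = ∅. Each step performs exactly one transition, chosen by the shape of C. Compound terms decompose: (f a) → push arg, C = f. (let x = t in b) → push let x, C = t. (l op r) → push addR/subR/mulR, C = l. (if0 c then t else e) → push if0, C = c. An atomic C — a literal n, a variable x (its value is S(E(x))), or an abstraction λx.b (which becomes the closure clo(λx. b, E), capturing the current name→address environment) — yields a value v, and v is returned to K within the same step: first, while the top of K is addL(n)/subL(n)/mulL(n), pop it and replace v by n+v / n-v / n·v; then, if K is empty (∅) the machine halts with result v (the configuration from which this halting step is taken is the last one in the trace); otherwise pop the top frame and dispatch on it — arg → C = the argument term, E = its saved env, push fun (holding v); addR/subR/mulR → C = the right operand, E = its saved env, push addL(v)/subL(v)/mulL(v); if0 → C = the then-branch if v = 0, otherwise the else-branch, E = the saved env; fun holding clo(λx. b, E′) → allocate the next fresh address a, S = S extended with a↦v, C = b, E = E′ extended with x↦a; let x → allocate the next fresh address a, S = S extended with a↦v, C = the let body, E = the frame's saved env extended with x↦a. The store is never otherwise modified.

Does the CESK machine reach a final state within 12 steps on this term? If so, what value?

Answer: DIVERGES (no final state within 12 steps)

Execution trace:
step 0: [C=(let loop = 5 in ((λx. (x x)) (λx. (x x)))) | E=∅ | S=∅ | K=∅]
step 1: [C=5 | E=∅ | S=∅ | K=[let loop]]
step 2: [C=((λx. (x x)) (λx. (x x))) | E={loop↦0} | S={0↦5} | K=∅]
step 3: [C=(λx. (x x)) | E={loop↦0} | S={0↦5} | K=[arg]]
step 4: [C=(λx. (x x)) | E={loop↦0} | S={0↦5} | K=[fun]]
step 5: [C=(x x) | E={x↦1, loop↦0} | S={0↦5, 1↦clo(λx. (x x), {loop↦0})} | K=∅]
step 6: [C=x | E={x↦1, loop↦0} | S={0↦5, 1↦clo(λx. (x x), {loop↦0})} | K=[arg]]
step 7: [C=x | E={x↦1, loop↦0} | S={0↦5, 1↦clo(λx. (x x), {loop↦0})} | K=[fun]]
step 8: [C=(x x) | E={x↦2, loop↦0} | S={0↦5, 1↦clo(λx. (x x), {loop↦0}), 2↦clo(λx. (x x), {loop↦0})} | K=∅]
step 9: [C=x | E={x↦2, loop↦0} | S={0↦5, 1↦clo(λx. (x x), {loop↦0}), 2↦clo(λx. (x x), {loop↦0})} | K=[arg]]
step 10: [C=x | E={x↦2, loop↦0} | S={0↦5, 1↦clo(λx. (x x), {loop↦0}), 2↦clo(λx. (x x), {loop↦0})} | K=[fun]]
step 11: [C=(x x) | E={x↦3, loop↦0} | S={0↦5, 1↦clo(λx. (x x), {loop↦0}), 2↦clo(λx. (x x), {loop↦0}), 3↦clo(λx. (x x), {loop↦0})} | K=∅]
step 12: [C=x | E={x↦3, loop↦0} | S={0↦5, 1↦clo(λx. (x x), {loop↦0}), 2↦clo(λx. (x x), {loop↦0}), 3↦clo(λx. (x x), {loop↦0})} | K=[arg]]
→ 12 transitions taken and the configuration is still not final: no result within 12 steps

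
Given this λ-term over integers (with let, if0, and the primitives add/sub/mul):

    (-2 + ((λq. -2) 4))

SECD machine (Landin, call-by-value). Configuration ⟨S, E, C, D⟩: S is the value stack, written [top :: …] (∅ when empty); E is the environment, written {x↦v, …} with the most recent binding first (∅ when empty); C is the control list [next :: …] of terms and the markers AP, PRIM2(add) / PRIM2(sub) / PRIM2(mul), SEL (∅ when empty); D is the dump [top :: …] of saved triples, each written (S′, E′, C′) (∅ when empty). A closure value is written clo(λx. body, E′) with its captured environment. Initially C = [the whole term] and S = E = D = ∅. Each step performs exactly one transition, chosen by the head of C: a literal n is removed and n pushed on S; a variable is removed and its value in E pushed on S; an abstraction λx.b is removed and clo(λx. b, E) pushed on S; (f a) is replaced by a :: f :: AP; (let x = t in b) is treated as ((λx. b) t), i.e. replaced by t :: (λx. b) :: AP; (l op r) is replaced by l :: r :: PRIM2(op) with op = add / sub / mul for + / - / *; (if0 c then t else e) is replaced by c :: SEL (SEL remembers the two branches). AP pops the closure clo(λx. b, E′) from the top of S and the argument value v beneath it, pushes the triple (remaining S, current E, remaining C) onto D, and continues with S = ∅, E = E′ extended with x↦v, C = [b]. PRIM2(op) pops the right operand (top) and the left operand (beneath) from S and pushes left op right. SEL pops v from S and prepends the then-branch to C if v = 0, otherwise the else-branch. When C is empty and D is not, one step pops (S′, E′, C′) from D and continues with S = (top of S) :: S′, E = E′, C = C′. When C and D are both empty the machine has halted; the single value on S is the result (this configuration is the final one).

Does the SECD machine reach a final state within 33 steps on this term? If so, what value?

Answer: -4

Execution trace:
0. [S=∅ | E=∅ | C=[(-2 + ((λq. -2) 4))] | D=∅]
1. [S=∅ | E=∅ | C=[-2 :: ((λq. -2) 4) :: PRIM2(add)] | D=∅]
2. [S=[-2] | E=∅ | C=[((λq. -2) 4) :: PRIM2(add)] | D=∅]
3. [S=[-2] | E=∅ | C=[4 :: (λq. -2) :: AP :: PRIM2(add)] | D=∅]
4. [S=[4 :: -2] | E=∅ | C=[(λq. -2) :: AP :: PRIM2(add)] | D=∅]
5. [S=[clo(λq. -2, ∅) :: 4 :: -2] | E=∅ | C=[AP :: PRIM2(add)] | D=∅]
6. [S=∅ | E={q↦4} | C=[-2] | D=[([-2], ∅, [PRIM2(add)])]]
7. [S=[-2] | E={q↦4} | C=∅ | D=[([-2], ∅, [PRIM2(add)])]]
8. [S=[-2 :: -2] | E=∅ | C=[PRIM2(add)] | D=∅]
9. [S=[-4] | E=∅ | C=∅ | D=∅]
→ final value -4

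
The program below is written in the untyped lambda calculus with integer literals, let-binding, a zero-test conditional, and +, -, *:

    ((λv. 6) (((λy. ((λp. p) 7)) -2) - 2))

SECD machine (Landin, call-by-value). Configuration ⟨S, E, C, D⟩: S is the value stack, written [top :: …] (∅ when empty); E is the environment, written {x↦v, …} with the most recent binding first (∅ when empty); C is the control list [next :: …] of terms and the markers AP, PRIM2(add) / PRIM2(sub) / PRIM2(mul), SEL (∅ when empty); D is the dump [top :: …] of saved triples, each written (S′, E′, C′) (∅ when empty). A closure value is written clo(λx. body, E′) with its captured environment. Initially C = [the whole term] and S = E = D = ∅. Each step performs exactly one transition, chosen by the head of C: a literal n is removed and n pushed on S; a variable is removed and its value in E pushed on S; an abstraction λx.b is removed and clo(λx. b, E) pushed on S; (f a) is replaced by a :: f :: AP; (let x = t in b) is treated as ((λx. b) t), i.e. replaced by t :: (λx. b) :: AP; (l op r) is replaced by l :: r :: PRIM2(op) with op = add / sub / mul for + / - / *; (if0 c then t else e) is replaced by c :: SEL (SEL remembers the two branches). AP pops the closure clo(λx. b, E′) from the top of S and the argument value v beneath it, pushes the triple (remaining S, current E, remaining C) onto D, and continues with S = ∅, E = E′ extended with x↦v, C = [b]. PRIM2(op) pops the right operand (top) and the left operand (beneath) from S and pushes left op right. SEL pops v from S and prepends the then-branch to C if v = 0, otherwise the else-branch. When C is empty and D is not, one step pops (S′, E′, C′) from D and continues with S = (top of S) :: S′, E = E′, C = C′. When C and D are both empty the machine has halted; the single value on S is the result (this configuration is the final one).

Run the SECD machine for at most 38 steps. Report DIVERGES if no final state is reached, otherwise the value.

0. <S=∅, E=∅, C=[((λv. 6) (((λy. ((λp. p) 7)) -2) - 2))], D=∅>
1. <S=∅, E=∅, C=[(((λy. ((λp. p) 7)) -2) - 2) :: (λv. 6) :: AP], D=∅>
2. <S=∅, E=∅, C=[((λy. ((λp. p) 7)) -2) :: 2 :: PRIM2(sub) :: (λv. 6) :: AP], D=∅>
3. <S=∅, E=∅, C=[-2 :: (λy. ((λp. p) 7)) :: AP :: 2 :: PRIM2(sub) :: (λv. 6) :: AP], D=∅>
4. <S=[-2], E=∅, C=[(λy. ((λp. p) 7)) :: AP :: 2 :: PRIM2(sub) :: (λv. 6) :: AP], D=∅>
5. <S=[clo(λy. ((λp. p) 7), ∅) :: -2], E=∅, C=[AP :: 2 :: PRIM2(sub) :: (λv. 6) :: AP], D=∅>
6. <S=∅, E={y↦-2}, C=[((λp. p) 7)], D=[(∅, ∅, [2 :: PRIM2(sub) :: (λv. 6) :: AP])]>
7. <S=∅, E={y↦-2}, C=[7 :: (λp. p) :: AP], D=[(∅, ∅, [2 :: PRIM2(sub) :: (λv. 6) :: AP])]>
8. <S=[7], E={y↦-2}, C=[(λp. p) :: AP], D=[(∅, ∅, [2 :: PRIM2(sub) :: (λv. 6) :: AP])]>
9. <S=[clo(λp. p, {y↦-2}) :: 7], E={y↦-2}, C=[AP], D=[(∅, ∅, [2 :: PRIM2(sub) :: (λv. 6) :: AP])]>
10. <S=∅, E={p↦7, y↦-2}, C=[p], D=[(∅, {y↦-2}, ∅) :: (∅, ∅, [2 :: PRIM2(sub) :: (λv. 6) :: AP])]>
11. <S=[7], E={p↦7, y↦-2}, C=∅, D=[(∅, {y↦-2}, ∅) :: (∅, ∅, [2 :: PRIM2(sub) :: (λv. 6) :: AP])]>
12. <S=[7], E={y↦-2}, C=∅, D=[(∅, ∅, [2 :: PRIM2(sub) :: (λv. 6) :: AP])]>
13. <S=[7], E=∅, C=[2 :: PRIM2(sub) :: (λv. 6) :: AP], D=∅>
14. <S=[2 :: 7], E=∅, C=[PRIM2(sub) :: (λv. 6) :: AP], D=∅>
15. <S=[5], E=∅, C=[(λv. 6) :: AP], D=∅>
16. <S=[clo(λv. 6, ∅) :: 5], E=∅, C=[AP], D=∅>
17. <S=∅, E={v↦5}, C=[6], D=[(∅, ∅, ∅)]>
18. <S=[6], E={v↦5}, C=∅, D=[(∅, ∅, ∅)]>
19. <S=[6], E=∅, C=∅, D=∅>
→ final value 6

Answer: 6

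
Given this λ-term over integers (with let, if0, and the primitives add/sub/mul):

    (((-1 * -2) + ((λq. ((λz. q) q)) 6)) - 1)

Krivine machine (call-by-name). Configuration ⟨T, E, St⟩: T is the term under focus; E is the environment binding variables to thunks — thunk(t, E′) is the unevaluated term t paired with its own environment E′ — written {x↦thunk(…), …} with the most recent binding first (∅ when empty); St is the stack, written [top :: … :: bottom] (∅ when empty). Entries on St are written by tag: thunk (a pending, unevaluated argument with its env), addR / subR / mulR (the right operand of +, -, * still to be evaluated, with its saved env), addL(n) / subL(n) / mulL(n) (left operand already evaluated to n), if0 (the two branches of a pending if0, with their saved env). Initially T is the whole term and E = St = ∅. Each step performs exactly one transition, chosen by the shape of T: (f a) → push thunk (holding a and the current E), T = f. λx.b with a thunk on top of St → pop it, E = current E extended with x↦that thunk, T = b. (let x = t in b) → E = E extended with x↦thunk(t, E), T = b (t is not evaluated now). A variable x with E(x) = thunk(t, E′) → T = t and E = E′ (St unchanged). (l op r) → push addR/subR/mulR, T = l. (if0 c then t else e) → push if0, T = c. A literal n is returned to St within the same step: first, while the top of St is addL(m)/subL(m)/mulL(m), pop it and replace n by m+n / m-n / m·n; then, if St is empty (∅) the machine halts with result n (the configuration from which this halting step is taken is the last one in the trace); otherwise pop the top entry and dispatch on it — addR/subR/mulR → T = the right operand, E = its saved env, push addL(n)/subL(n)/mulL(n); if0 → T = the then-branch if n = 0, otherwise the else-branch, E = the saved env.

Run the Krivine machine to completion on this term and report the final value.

0. ⟨T=(((-1 * -2) + ((λq. ((λz. q) q)) 6)) - 1); E=∅; St=∅⟩
1. ⟨T=((-1 * -2) + ((λq. ((λz. q) q)) 6)); E=∅; St=[subR]⟩
2. ⟨T=(-1 * -2); E=∅; St=[addR :: subR]⟩
3. ⟨T=-1; E=∅; St=[mulR :: addR :: subR]⟩
4. ⟨T=-2; E=∅; St=[mulL(-1) :: addR :: subR]⟩
5. ⟨T=((λq. ((λz. q) q)) 6); E=∅; St=[addL(2) :: subR]⟩
6. ⟨T=(λq. ((λz. q) q)); E=∅; St=[thunk :: addL(2) :: subR]⟩
7. ⟨T=((λz. q) q); E={q↦thunk(6, ∅)}; St=[addL(2) :: subR]⟩
8. ⟨T=(λz. q); E={q↦thunk(6, ∅)}; St=[thunk :: addL(2) :: subR]⟩
9. ⟨T=q; E={z↦thunk(q, {q↦thunk(6, ∅)}), q↦thunk(6, ∅)}; St=[addL(2) :: subR]⟩
10. ⟨T=6; E=∅; St=[addL(2) :: subR]⟩
11. ⟨T=1; E=∅; St=[subL(8)]⟩
→ final value 7

Answer: 7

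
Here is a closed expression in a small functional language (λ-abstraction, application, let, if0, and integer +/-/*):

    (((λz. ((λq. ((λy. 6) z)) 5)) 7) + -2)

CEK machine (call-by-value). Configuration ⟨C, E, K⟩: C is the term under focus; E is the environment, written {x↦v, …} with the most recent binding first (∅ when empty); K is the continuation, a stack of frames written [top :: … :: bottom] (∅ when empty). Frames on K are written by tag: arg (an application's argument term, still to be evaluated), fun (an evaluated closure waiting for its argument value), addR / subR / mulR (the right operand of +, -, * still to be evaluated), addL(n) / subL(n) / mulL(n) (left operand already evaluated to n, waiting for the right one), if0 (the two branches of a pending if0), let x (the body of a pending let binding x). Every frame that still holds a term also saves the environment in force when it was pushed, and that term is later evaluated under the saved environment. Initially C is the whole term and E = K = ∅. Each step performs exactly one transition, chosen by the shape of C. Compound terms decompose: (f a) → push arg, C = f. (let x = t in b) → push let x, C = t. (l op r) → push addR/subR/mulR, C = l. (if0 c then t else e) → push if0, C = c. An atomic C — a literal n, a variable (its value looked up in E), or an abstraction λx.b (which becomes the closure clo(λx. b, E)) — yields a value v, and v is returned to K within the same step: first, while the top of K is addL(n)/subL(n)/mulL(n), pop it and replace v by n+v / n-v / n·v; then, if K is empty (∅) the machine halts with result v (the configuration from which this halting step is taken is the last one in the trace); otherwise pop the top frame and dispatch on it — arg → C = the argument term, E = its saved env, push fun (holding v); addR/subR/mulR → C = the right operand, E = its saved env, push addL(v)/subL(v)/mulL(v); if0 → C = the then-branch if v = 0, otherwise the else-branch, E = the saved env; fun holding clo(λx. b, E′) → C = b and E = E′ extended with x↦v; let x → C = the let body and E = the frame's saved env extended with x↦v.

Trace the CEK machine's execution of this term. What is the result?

t=0: [C=(((λz. ((λq. ((λy. 6) z)) 5)) 7) + -2) | E=∅ | K=∅]
t=1: [C=((λz. ((λq. ((λy. 6) z)) 5)) 7) | E=∅ | K=[addR]]
t=2: [C=(λz. ((λq. ((λy. 6) z)) 5)) | E=∅ | K=[arg :: addR]]
t=3: [C=7 | E=∅ | K=[fun :: addR]]
t=4: [C=((λq. ((λy. 6) z)) 5) | E={z↦7} | K=[addR]]
t=5: [C=(λq. ((λy. 6) z)) | E={z↦7} | K=[arg :: addR]]
t=6: [C=5 | E={z↦7} | K=[fun :: addR]]
t=7: [C=((λy. 6) z) | E={q↦5, z↦7} | K=[addR]]
t=8: [C=(λy. 6) | E={q↦5, z↦7} | K=[arg :: addR]]
t=9: [C=z | E={q↦5, z↦7} | K=[fun :: addR]]
t=10: [C=6 | E={y↦7, q↦5, z↦7} | K=[addR]]
t=11: [C=-2 | E=∅ | K=[addL(6)]]
→ final value 4

Answer: 4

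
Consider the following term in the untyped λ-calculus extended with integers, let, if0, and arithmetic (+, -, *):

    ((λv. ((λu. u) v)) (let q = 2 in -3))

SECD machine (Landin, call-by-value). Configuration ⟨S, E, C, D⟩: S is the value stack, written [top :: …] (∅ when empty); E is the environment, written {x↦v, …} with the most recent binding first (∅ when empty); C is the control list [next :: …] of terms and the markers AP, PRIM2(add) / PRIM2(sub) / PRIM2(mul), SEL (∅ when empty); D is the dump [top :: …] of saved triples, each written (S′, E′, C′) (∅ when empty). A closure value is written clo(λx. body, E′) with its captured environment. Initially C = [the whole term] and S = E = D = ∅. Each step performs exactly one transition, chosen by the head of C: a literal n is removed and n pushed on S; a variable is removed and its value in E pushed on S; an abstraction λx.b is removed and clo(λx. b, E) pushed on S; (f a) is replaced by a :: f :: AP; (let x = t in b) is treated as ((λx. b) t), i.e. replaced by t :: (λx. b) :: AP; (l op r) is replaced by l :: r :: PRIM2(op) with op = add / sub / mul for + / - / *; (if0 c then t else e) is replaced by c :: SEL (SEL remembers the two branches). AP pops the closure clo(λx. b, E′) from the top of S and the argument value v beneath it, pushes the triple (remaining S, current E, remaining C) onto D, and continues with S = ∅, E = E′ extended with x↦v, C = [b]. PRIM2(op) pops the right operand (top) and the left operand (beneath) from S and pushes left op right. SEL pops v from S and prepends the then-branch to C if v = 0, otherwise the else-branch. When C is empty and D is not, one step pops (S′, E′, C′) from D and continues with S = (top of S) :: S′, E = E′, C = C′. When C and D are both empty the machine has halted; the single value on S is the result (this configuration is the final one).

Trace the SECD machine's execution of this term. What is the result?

Answer: -3

Machine steps:
step 0: [S=∅ | E=∅ | C=[((λv. ((λu. u) v)) (let q = 2 in -3))] | D=∅]
step 1: [S=∅ | E=∅ | C=[(let q = 2 in -3) :: (λv. ((λu. u) v)) :: AP] | D=∅]
step 2: [S=∅ | E=∅ | C=[2 :: (λq. -3) :: AP :: (λv. ((λu. u) v)) :: AP] | D=∅]
step 3: [S=[2] | E=∅ | C=[(λq. -3) :: AP :: (λv. ((λu. u) v)) :: AP] | D=∅]
step 4: [S=[clo(λq. -3, ∅) :: 2] | E=∅ | C=[AP :: (λv. ((λu. u) v)) :: AP] | D=∅]
step 5: [S=∅ | E={q↦2} | C=[-3] | D=[(∅, ∅, [(λv. ((λu. u) v)) :: AP])]]
step 6: [S=[-3] | E={q↦2} | C=∅ | D=[(∅, ∅, [(λv. ((λu. u) v)) :: AP])]]
step 7: [S=[-3] | E=∅ | C=[(λv. ((λu. u) v)) :: AP] | D=∅]
step 8: [S=[clo(λv. ((λu. u) v), ∅) :: -3] | E=∅ | C=[AP] | D=∅]
step 9: [S=∅ | E={v↦-3} | C=[((λu. u) v)] | D=[(∅, ∅, ∅)]]
step 10: [S=∅ | E={v↦-3} | C=[v :: (λu. u) :: AP] | D=[(∅, ∅, ∅)]]
step 11: [S=[-3] | E={v↦-3} | C=[(λu. u) :: AP] | D=[(∅, ∅, ∅)]]
step 12: [S=[clo(λu. u, {v↦-3}) :: -3] | E={v↦-3} | C=[AP] | D=[(∅, ∅, ∅)]]
step 13: [S=∅ | E={u↦-3, v↦-3} | C=[u] | D=[(∅, {v↦-3}, ∅) :: (∅, ∅, ∅)]]
step 14: [S=[-3] | E={u↦-3, v↦-3} | C=∅ | D=[(∅, {v↦-3}, ∅) :: (∅, ∅, ∅)]]
step 15: [S=[-3] | E={v↦-3} | C=∅ | D=[(∅, ∅, ∅)]]
step 16: [S=[-3] | E=∅ | C=∅ | D=∅]
→ final value -3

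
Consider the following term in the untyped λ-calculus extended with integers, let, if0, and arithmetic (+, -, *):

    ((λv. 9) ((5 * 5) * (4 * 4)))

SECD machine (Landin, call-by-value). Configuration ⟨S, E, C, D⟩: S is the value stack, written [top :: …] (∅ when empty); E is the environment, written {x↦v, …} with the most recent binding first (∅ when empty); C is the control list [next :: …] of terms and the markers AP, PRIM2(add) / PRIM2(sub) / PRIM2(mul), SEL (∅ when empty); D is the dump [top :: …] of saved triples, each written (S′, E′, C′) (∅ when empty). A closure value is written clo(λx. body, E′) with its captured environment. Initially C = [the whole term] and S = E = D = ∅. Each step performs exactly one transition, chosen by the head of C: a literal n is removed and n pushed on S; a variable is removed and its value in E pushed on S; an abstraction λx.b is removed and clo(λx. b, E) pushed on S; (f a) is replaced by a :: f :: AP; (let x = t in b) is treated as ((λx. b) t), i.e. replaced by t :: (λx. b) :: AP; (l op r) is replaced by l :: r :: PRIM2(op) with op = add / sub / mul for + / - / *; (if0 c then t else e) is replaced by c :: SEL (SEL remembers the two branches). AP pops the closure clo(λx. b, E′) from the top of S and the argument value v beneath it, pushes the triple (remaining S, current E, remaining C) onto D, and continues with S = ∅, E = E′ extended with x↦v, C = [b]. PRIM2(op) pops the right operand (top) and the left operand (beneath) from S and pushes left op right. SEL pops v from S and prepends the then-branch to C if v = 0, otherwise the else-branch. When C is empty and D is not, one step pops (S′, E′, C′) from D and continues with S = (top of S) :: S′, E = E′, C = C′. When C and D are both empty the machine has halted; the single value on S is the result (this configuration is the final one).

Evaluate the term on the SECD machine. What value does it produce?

Answer: 9

Machine steps:
step 0: <S=∅, E=∅, C=[((λv. 9) ((5 * 5) * (4 * 4)))], D=∅>
step 1: <S=∅, E=∅, C=[((5 * 5) * (4 * 4)) :: (λv. 9) :: AP], D=∅>
step 2: <S=∅, E=∅, C=[(5 * 5) :: (4 * 4) :: PRIM2(mul) :: (λv. 9) :: AP], D=∅>
step 3: <S=∅, E=∅, C=[5 :: 5 :: PRIM2(mul) :: (4 * 4) :: PRIM2(mul) :: (λv. 9) :: AP], D=∅>
step 4: <S=[5], E=∅, C=[5 :: PRIM2(mul) :: (4 * 4) :: PRIM2(mul) :: (λv. 9) :: AP], D=∅>
step 5: <S=[5 :: 5], E=∅, C=[PRIM2(mul) :: (4 * 4) :: PRIM2(mul) :: (λv. 9) :: AP], D=∅>
step 6: <S=[25], E=∅, C=[(4 * 4) :: PRIM2(mul) :: (λv. 9) :: AP], D=∅>
step 7: <S=[25], E=∅, C=[4 :: 4 :: PRIM2(mul) :: PRIM2(mul) :: (λv. 9) :: AP], D=∅>
step 8: <S=[4 :: 25], E=∅, C=[4 :: PRIM2(mul) :: PRIM2(mul) :: (λv. 9) :: AP], D=∅>
step 9: <S=[4 :: 4 :: 25], E=∅, C=[PRIM2(mul) :: PRIM2(mul) :: (λv. 9) :: AP], D=∅>
step 10: <S=[16 :: 25], E=∅, C=[PRIM2(mul) :: (λv. 9) :: AP], D=∅>
step 11: <S=[400], E=∅, C=[(λv. 9) :: AP], D=∅>
step 12: <S=[clo(λv. 9, ∅) :: 400], E=∅, C=[AP], D=∅>
step 13: <S=∅, E={v↦400}, C=[9], D=[(∅, ∅, ∅)]>
step 14: <S=[9], E={v↦400}, C=∅, D=[(∅, ∅, ∅)]>
step 15: <S=[9], E=∅, C=∅, D=∅>
→ final value 9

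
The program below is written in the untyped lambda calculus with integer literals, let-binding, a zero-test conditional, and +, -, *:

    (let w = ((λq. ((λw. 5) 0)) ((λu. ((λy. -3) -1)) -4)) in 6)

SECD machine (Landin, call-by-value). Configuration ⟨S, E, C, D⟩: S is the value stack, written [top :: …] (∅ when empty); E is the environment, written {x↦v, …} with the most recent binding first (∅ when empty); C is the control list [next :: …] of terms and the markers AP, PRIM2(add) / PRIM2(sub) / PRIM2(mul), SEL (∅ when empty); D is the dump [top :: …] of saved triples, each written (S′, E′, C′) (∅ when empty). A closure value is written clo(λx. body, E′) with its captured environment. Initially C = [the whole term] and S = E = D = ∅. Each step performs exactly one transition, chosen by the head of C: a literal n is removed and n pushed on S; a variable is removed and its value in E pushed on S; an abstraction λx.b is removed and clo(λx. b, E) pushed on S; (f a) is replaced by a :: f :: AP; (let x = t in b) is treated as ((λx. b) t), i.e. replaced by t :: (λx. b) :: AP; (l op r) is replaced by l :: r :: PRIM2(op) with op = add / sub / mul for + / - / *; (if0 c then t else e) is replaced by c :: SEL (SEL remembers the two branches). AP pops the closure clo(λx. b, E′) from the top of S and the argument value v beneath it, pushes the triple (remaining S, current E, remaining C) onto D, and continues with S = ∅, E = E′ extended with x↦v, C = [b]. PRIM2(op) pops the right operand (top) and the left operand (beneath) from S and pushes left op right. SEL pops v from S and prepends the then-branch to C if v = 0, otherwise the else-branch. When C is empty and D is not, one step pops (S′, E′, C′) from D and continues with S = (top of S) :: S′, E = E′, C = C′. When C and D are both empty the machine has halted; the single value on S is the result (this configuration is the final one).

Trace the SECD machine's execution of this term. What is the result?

Answer: 6

Derivation:
step 0: [S=∅ | E=∅ | C=[(let w = ((λq. ((λw. 5) 0)) ((λu. ((λy. -3) -1)) -4)) in 6)] | D=∅]
step 1: [S=∅ | E=∅ | C=[((λq. ((λw. 5) 0)) ((λu. ((λy. -3) -1)) -4)) :: (λw. 6) :: AP] | D=∅]
step 2: [S=∅ | E=∅ | C=[((λu. ((λy. -3) -1)) -4) :: (λq. ((λw. 5) 0)) :: AP :: (λw. 6) :: AP] | D=∅]
step 3: [S=∅ | E=∅ | C=[-4 :: (λu. ((λy. -3) -1)) :: AP :: (λq. ((λw. 5) 0)) :: AP :: (λw. 6) :: AP] | D=∅]
step 4: [S=[-4] | E=∅ | C=[(λu. ((λy. -3) -1)) :: AP :: (λq. ((λw. 5) 0)) :: AP :: (λw. 6) :: AP] | D=∅]
step 5: [S=[clo(λu. ((λy. -3) -1), ∅) :: -4] | E=∅ | C=[AP :: (λq. ((λw. 5) 0)) :: AP :: (λw. 6) :: AP] | D=∅]
step 6: [S=∅ | E={u↦-4} | C=[((λy. -3) -1)] | D=[(∅, ∅, [(λq. ((λw. 5) 0)) :: AP :: (λw. 6) :: AP])]]
step 7: [S=∅ | E={u↦-4} | C=[-1 :: (λy. -3) :: AP] | D=[(∅, ∅, [(λq. ((λw. 5) 0)) :: AP :: (λw. 6) :: AP])]]
step 8: [S=[-1] | E={u↦-4} | C=[(λy. -3) :: AP] | D=[(∅, ∅, [(λq. ((λw. 5) 0)) :: AP :: (λw. 6) :: AP])]]
step 9: [S=[clo(λy. -3, {u↦-4}) :: -1] | E={u↦-4} | C=[AP] | D=[(∅, ∅, [(λq. ((λw. 5) 0)) :: AP :: (λw. 6) :: AP])]]
step 10: [S=∅ | E={y↦-1, u↦-4} | C=[-3] | D=[(∅, {u↦-4}, ∅) :: (∅, ∅, [(λq. ((λw. 5) 0)) :: AP :: (λw. 6) :: AP])]]
step 11: [S=[-3] | E={y↦-1, u↦-4} | C=∅ | D=[(∅, {u↦-4}, ∅) :: (∅, ∅, [(λq. ((λw. 5) 0)) :: AP :: (λw. 6) :: AP])]]
step 12: [S=[-3] | E={u↦-4} | C=∅ | D=[(∅, ∅, [(λq. ((λw. 5) 0)) :: AP :: (λw. 6) :: AP])]]
step 13: [S=[-3] | E=∅ | C=[(λq. ((λw. 5) 0)) :: AP :: (λw. 6) :: AP] | D=∅]
step 14: [S=[clo(λq. ((λw. 5) 0), ∅) :: -3] | E=∅ | C=[AP :: (λw. 6) :: AP] | D=∅]
step 15: [S=∅ | E={q↦-3} | C=[((λw. 5) 0)] | D=[(∅, ∅, [(λw. 6) :: AP])]]
step 16: [S=∅ | E={q↦-3} | C=[0 :: (λw. 5) :: AP] | D=[(∅, ∅, [(λw. 6) :: AP])]]
step 17: [S=[0] | E={q↦-3} | C=[(λw. 5) :: AP] | D=[(∅, ∅, [(λw. 6) :: AP])]]
step 18: [S=[clo(λw. 5, {q↦-3}) :: 0] | E={q↦-3} | C=[AP] | D=[(∅, ∅, [(λw. 6) :: AP])]]
step 19: [S=∅ | E={w↦0, q↦-3} | C=[5] | D=[(∅, {q↦-3}, ∅) :: (∅, ∅, [(λw. 6) :: AP])]]
step 20: [S=[5] | E={w↦0, q↦-3} | C=∅ | D=[(∅, {q↦-3}, ∅) :: (∅, ∅, [(λw. 6) :: AP])]]
step 21: [S=[5] | E={q↦-3} | C=∅ | D=[(∅, ∅, [(λw. 6) :: AP])]]
step 22: [S=[5] | E=∅ | C=[(λw. 6) :: AP] | D=∅]
step 23: [S=[clo(λw. 6, ∅) :: 5] | E=∅ | C=[AP] | D=∅]
step 24: [S=∅ | E={w↦5} | C=[6] | D=[(∅, ∅, ∅)]]
step 25: [S=[6] | E={w↦5} | C=∅ | D=[(∅, ∅, ∅)]]
step 26: [S=[6] | E=∅ | C=∅ | D=∅]
→ final value 6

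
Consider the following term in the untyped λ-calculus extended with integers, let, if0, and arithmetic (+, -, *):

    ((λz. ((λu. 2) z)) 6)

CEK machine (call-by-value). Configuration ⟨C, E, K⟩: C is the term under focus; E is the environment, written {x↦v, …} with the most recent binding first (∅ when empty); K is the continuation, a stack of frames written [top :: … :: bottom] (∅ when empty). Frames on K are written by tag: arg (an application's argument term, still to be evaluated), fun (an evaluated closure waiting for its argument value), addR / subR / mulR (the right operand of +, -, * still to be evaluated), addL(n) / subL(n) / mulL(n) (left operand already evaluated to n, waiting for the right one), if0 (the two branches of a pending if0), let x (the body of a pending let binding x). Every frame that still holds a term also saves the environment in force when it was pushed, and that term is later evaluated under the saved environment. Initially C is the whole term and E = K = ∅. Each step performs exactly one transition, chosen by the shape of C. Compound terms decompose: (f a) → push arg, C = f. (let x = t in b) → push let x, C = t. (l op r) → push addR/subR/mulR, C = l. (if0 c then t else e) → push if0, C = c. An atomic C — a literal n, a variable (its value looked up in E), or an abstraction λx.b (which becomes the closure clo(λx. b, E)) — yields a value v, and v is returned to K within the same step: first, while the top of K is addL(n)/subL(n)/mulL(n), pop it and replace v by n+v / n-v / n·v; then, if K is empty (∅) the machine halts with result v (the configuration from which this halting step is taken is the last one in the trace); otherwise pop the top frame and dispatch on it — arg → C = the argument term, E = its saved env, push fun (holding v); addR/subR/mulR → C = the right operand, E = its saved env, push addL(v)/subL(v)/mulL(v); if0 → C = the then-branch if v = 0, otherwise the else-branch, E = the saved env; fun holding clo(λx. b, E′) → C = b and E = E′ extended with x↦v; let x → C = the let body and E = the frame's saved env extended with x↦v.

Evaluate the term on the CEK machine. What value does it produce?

t=0: <C=((λz. ((λu. 2) z)) 6), E=∅, K=∅>
t=1: <C=(λz. ((λu. 2) z)), E=∅, K=[arg]>
t=2: <C=6, E=∅, K=[fun]>
t=3: <C=((λu. 2) z), E={z↦6}, K=∅>
t=4: <C=(λu. 2), E={z↦6}, K=[arg]>
t=5: <C=z, E={z↦6}, K=[fun]>
t=6: <C=2, E={u↦6, z↦6}, K=∅>
→ final value 2

Answer: 2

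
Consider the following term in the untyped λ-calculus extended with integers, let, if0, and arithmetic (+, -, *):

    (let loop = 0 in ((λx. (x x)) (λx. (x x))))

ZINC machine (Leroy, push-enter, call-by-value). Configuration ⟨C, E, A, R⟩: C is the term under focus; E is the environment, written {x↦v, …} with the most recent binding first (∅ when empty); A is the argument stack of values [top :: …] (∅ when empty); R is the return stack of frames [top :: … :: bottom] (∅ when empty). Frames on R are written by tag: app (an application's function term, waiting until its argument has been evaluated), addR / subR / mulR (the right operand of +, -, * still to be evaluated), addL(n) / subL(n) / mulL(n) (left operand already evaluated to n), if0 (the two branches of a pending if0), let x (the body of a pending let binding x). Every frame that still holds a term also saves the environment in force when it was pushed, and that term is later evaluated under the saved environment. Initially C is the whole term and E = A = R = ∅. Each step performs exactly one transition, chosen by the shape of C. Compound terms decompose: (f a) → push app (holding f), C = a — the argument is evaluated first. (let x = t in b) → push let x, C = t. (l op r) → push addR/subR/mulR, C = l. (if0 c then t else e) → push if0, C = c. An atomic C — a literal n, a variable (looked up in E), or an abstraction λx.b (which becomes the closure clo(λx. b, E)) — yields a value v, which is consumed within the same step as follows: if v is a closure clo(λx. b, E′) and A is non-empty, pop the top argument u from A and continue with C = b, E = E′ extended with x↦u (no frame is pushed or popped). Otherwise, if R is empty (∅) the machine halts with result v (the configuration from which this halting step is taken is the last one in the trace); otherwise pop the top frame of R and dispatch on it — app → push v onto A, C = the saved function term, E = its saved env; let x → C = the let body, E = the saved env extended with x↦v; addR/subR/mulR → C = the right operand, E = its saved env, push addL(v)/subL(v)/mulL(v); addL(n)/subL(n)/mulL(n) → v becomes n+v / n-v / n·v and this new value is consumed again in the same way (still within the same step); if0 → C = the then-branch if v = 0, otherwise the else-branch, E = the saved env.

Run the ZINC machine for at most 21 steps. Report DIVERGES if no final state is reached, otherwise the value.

Answer: DIVERGES (no final state within 21 steps)

Machine steps:
step 0: ⟨C=(let loop = 0 in ((λx. (x x)) (λx. (x x)))); E=∅; A=∅; R=∅⟩
step 1: ⟨C=0; E=∅; A=∅; R=[let loop]⟩
step 2: ⟨C=((λx. (x x)) (λx. (x x))); E={loop↦0}; A=∅; R=∅⟩
step 3: ⟨C=(λx. (x x)); E={loop↦0}; A=∅; R=[app]⟩
step 4: ⟨C=(λx. (x x)); E={loop↦0}; A=[clo(λx. (x x), {loop↦0})]; R=∅⟩
step 5: ⟨C=(x x); E={x↦clo(λx. (x x), {loop↦0}), loop↦0}; A=∅; R=∅⟩
step 6: ⟨C=x; E={x↦clo(λx. (x x), {loop↦0}), loop↦0}; A=∅; R=[app]⟩
step 7: ⟨C=x; E={x↦clo(λx. (x x), {loop↦0}), loop↦0}; A=[clo(λx. (x x), {loop↦0})]; R=∅⟩
… configuration repeats with period 3 (steps 5–7 recur indefinitely) …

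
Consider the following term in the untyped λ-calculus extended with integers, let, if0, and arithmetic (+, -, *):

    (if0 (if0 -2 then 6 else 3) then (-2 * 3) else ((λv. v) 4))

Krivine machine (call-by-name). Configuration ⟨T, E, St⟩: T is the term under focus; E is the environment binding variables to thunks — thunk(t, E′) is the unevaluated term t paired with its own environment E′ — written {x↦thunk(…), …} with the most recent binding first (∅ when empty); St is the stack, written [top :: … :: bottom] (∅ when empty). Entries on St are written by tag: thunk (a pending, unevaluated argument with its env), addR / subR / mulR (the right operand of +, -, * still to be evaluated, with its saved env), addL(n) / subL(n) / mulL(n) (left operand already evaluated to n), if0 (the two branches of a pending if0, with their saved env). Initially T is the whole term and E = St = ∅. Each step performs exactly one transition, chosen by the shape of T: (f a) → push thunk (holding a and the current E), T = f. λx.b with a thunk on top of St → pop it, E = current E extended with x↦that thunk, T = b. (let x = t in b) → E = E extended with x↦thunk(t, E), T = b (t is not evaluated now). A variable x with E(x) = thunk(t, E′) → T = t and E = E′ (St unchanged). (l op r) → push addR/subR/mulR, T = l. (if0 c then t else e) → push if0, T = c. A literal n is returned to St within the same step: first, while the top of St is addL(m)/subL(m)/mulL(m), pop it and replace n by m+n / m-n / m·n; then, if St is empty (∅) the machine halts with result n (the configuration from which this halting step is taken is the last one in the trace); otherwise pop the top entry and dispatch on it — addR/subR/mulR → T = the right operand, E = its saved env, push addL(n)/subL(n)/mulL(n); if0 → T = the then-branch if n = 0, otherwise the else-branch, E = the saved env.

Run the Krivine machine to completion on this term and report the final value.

0. <T=(if0 (if0 -2 then 6 else 3) then (-2 * 3) else ((λv. v) 4)), E=∅, St=∅>
1. <T=(if0 -2 then 6 else 3), E=∅, St=[if0]>
2. <T=-2, E=∅, St=[if0 :: if0]>
3. <T=3, E=∅, St=[if0]>
4. <T=((λv. v) 4), E=∅, St=∅>
5. <T=(λv. v), E=∅, St=[thunk]>
6. <T=v, E={v↦thunk(4, ∅)}, St=∅>
7. <T=4, E=∅, St=∅>
→ final value 4

Answer: 4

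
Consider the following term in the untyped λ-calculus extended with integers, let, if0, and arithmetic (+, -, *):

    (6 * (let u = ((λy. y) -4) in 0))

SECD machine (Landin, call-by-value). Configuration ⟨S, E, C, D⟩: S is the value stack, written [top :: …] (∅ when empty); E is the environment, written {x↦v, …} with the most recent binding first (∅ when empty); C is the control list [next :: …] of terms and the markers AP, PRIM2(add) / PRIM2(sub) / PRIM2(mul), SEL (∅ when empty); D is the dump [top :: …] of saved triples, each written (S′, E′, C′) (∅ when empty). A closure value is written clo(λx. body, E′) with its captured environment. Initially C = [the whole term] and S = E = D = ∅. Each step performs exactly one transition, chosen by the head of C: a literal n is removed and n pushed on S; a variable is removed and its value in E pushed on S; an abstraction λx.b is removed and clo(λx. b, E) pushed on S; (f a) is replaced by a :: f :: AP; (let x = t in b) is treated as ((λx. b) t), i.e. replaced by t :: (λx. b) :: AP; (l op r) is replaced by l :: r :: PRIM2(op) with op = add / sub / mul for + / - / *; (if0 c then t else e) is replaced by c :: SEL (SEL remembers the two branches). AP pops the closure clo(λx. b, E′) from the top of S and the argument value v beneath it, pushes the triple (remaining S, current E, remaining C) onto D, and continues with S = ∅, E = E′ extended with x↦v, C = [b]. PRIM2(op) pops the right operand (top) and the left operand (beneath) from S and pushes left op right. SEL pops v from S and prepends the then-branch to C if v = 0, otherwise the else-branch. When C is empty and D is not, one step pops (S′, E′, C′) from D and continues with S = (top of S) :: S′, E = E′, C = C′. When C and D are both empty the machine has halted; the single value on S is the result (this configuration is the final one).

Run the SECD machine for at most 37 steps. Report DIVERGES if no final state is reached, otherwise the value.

Answer: 0

Machine steps:
[0] [S=∅ | E=∅ | C=[(6 * (let u = ((λy. y) -4) in 0))] | D=∅]
[1] [S=∅ | E=∅ | C=[6 :: (let u = ((λy. y) -4) in 0) :: PRIM2(mul)] | D=∅]
[2] [S=[6] | E=∅ | C=[(let u = ((λy. y) -4) in 0) :: PRIM2(mul)] | D=∅]
[3] [S=[6] | E=∅ | C=[((λy. y) -4) :: (λu. 0) :: AP :: PRIM2(mul)] | D=∅]
[4] [S=[6] | E=∅ | C=[-4 :: (λy. y) :: AP :: (λu. 0) :: AP :: PRIM2(mul)] | D=∅]
[5] [S=[-4 :: 6] | E=∅ | C=[(λy. y) :: AP :: (λu. 0) :: AP :: PRIM2(mul)] | D=∅]
[6] [S=[clo(λy. y, ∅) :: -4 :: 6] | E=∅ | C=[AP :: (λu. 0) :: AP :: PRIM2(mul)] | D=∅]
[7] [S=∅ | E={y↦-4} | C=[y] | D=[([6], ∅, [(λu. 0) :: AP :: PRIM2(mul)])]]
[8] [S=[-4] | E={y↦-4} | C=∅ | D=[([6], ∅, [(λu. 0) :: AP :: PRIM2(mul)])]]
[9] [S=[-4 :: 6] | E=∅ | C=[(λu. 0) :: AP :: PRIM2(mul)] | D=∅]
[10] [S=[clo(λu. 0, ∅) :: -4 :: 6] | E=∅ | C=[AP :: PRIM2(mul)] | D=∅]
[11] [S=∅ | E={u↦-4} | C=[0] | D=[([6], ∅, [PRIM2(mul)])]]
[12] [S=[0] | E={u↦-4} | C=∅ | D=[([6], ∅, [PRIM2(mul)])]]
[13] [S=[0 :: 6] | E=∅ | C=[PRIM2(mul)] | D=∅]
[14] [S=[0] | E=∅ | C=∅ | D=∅]
→ final value 0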